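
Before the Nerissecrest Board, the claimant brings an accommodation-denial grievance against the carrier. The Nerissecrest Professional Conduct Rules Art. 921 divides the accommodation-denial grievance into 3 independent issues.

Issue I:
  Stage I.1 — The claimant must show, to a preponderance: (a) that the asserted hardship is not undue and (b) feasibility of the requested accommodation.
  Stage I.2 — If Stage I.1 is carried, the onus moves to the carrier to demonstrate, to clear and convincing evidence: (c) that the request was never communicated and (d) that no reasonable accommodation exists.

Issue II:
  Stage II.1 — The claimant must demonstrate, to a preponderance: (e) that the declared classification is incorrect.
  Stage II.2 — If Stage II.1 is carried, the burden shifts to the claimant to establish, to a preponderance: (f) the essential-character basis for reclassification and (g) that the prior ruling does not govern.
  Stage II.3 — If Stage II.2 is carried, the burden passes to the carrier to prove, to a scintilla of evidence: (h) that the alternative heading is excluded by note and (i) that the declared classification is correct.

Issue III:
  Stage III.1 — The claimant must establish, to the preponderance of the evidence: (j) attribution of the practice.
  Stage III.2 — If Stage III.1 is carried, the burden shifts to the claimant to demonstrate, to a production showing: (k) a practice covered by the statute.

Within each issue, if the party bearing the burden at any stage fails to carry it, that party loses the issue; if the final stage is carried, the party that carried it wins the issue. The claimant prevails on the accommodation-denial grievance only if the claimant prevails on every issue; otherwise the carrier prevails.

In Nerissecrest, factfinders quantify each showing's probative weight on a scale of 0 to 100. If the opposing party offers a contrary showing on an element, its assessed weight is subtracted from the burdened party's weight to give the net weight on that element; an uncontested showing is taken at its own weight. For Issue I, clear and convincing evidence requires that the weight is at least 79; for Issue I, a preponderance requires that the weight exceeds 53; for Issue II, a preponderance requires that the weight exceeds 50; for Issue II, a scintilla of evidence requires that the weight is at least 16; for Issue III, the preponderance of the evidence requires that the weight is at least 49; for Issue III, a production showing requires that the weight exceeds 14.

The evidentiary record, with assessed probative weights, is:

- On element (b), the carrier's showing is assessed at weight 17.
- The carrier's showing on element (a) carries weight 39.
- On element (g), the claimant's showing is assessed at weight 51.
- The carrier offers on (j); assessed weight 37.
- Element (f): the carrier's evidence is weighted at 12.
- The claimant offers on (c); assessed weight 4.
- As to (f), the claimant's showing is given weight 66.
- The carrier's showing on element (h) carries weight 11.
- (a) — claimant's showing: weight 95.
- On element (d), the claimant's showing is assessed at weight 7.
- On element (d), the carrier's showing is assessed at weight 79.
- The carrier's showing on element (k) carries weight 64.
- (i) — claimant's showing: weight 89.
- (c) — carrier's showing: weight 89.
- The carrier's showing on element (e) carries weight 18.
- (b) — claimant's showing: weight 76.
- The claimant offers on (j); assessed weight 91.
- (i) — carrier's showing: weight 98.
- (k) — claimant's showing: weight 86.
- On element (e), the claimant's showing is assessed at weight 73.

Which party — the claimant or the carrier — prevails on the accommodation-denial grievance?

claimant

— Issue I —
Stage I.1 (claimant, a preponderance, weight exceeds 53): (a) net 95−39=56 > 53 — meets; (b) net 76−17=59 > 53 — meets.
  The claimant carries Stage I.1; the carrier now bears the burden.
Stage I.2 (carrier, clear and convincing evidence, weight is at least 79): (c) net 89−4=85 ≥ 79 — meets; (d) net 79−7=72 < 79 — fails.
  The carrier does not carry Stage I.2.
The claimant prevails on this issue.
— Issue II —
Stage II.1 — burden on claimant; standard: a preponderance (weight exceeds 50).
    (e): 73 − 18 = 55 > 50 [met]
  Stage II.1 is satisfied; the claimant continues to bear the burden.
Stage II.2 — burden on claimant; standard: a preponderance (weight exceeds 50).
    (f): 66 − 12 = 54 > 50 [met]
    (g): 51 > 50 [met]
  The claimant carries Stage II.2; the carrier now bears the burden.
Stage II.3 — burden on carrier; standard: a scintilla of evidence (weight is at least 16).
    (h): 11 < 16 [not met]
    (i): 98 − 89 = 9 < 16 [not met]
  Not every element is met, so the carrier fails to carry Stage II.3.
The analysis ends at Stage II.3; the claimant prevails on this issue.
— Issue III —
Stage III.1 — burden on claimant; standard: the preponderance of the evidence (weight is at least 49).
    (j): 91 − 37 = 54 ≥ 49 [met]
  Stage III.1 carried; the burden remains with the claimant.
Stage III.2 — burden on claimant; standard: a production showing (weight exceeds 14).
    (k): 86 − 64 = 22 > 14 [met]
  The claimant carries the last stage.
All stages carried — the claimant prevails on this issue.
Per-issue: Issue I → claimant; Issue II → claimant; Issue III → claimant. The claimant must prevail on every issue; overall, the claimant prevails.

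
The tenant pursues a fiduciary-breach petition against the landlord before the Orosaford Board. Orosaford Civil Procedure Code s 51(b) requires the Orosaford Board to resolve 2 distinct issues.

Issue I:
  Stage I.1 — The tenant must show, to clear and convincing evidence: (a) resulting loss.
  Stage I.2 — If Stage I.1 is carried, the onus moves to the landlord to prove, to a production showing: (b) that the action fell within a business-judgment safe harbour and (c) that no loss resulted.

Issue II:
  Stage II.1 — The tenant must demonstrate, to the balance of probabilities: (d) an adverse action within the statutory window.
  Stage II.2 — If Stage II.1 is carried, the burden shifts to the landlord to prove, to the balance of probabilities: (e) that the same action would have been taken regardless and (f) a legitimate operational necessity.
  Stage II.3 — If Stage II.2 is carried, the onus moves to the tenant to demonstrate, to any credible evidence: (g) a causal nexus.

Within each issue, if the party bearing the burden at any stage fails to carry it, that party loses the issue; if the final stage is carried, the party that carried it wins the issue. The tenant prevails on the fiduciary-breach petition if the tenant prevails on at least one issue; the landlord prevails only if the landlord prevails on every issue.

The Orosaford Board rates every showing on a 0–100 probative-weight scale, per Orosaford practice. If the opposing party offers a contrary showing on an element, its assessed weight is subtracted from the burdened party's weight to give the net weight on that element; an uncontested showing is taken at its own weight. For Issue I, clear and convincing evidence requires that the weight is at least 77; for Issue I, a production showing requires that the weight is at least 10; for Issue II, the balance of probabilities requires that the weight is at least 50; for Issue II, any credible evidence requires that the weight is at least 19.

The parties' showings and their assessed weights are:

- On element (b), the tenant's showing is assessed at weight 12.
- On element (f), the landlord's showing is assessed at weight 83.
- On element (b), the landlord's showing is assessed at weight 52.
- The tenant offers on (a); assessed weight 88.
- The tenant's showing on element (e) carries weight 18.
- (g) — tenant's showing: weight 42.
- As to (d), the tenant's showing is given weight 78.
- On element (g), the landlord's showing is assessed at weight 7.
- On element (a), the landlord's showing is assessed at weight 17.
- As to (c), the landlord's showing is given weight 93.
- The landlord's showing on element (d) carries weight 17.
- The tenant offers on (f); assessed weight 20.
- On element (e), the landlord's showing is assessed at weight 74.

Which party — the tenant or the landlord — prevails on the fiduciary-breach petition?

— Issue I —
At Stage I.1 the tenant must meet clear and convincing evidence (weight is at least 77): on (a) the weight is 88 less the opposing 17 gives net 71, which does not reach 77, so (a) does not meet the standard.
  The tenant does not carry Stage I.1.
So the landlord prevails on this issue.
— Issue II —
Stage II.1 — burden on tenant; standard: the balance of probabilities (weight is at least 50).
    (d): 78 − 17 = 61 ≥ 50 [met]
  The tenant carries Stage II.1; the landlord now bears the burden.
Stage II.2 — burden on landlord; standard: the balance of probabilities (weight is at least 50).
    (e): 74 − 18 = 56 ≥ 50 [met]
    (f): 83 − 20 = 63 ≥ 50 [met]
  All elements met. The burden passes to the tenant.
Stage II.3 — burden on tenant; standard: any credible evidence (weight is at least 19).
    (g): 42 − 7 = 35 ≥ 19 [met]
  The tenant carries the last stage.
With every stage satisfied, the tenant prevails on this issue.
Per-issue: Issue I → landlord; Issue II → tenant. The tenant must prevail on at least one issue; overall, the tenant prevails.

tenant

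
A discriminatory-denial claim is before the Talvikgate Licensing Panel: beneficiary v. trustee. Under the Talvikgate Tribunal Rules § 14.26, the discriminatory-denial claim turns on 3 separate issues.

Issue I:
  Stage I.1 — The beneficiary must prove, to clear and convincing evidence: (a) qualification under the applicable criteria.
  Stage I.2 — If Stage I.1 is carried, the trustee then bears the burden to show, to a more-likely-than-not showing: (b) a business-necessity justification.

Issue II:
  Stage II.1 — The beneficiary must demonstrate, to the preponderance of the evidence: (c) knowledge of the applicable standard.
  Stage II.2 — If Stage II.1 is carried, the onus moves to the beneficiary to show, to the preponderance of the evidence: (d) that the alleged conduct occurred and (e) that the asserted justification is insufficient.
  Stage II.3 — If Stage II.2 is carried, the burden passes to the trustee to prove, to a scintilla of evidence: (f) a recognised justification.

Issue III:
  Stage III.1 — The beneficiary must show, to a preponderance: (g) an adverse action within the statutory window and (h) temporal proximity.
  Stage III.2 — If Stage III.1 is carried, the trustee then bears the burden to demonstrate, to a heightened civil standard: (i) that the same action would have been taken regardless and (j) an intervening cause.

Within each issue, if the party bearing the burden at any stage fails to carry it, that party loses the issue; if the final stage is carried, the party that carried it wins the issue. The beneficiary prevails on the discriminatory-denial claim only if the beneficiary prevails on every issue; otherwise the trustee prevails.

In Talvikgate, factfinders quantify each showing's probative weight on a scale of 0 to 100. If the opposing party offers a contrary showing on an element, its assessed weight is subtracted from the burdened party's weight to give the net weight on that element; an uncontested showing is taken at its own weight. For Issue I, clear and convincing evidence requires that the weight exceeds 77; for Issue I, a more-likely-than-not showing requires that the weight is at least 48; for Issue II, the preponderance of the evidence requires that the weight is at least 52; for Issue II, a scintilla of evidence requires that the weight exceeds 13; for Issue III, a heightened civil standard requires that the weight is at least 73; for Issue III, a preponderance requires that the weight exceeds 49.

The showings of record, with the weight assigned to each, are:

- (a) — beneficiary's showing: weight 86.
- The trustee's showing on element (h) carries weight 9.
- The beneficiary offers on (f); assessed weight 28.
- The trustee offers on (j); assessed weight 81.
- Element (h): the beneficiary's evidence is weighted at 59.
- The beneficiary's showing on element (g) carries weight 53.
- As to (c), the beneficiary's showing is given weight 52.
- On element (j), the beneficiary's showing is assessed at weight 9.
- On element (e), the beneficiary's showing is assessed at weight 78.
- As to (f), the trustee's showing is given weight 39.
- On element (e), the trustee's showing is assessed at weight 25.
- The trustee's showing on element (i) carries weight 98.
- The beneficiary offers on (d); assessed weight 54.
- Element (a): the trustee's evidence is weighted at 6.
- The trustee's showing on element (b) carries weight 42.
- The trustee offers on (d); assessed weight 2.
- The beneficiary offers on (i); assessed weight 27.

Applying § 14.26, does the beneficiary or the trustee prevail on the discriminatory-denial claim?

— Issue I —
Stage I.1 (beneficiary, clear and convincing evidence, weight exceeds 77): (a) net 86−6=80 > 77 — meets.
  Stage I.1 carried; the burden shifts to the trustee.
Stage I.2 (trustee, a more-likely-than-not showing, weight is at least 48): (b) 42 < 48 — fails.
  Stage I.2 not carried; the trustee fails its burden.
The beneficiary prevails on this issue.
— Issue II —
Stage II.1 (beneficiary, the preponderance of the evidence, weight is at least 52): (c) 52 ≥ 52 — meets.
  Stage II.1 is satisfied; the beneficiary continues to bear the burden.
Stage II.2 (beneficiary, the preponderance of the evidence, weight is at least 52): (d) net 54−2=52 ≥ 52 — meets; (e) net 78−25=53 ≥ 52 — meets.
  All elements met. The burden passes to the trustee.
Stage II.3 (trustee, a scintilla of evidence, weight exceeds 13): (f) net 39−28=11 ≤ 13 — fails.
  Not every element is met, so the trustee fails to carry Stage II.3.
So the beneficiary prevails on this issue.
— Issue III —
Stage III.1 (beneficiary, a preponderance, weight exceeds 49): (g) 53 > 49 — meets; (h) net 59−9=50 > 49 — meets.
  The beneficiary carries Stage III.1; the trustee now bears the burden.
Stage III.2 (trustee, a heightened civil standard, weight is at least 73): (i) net 98−27=71 < 73 — fails; (j) net 81−9=72 < 73 — fails.
  The trustee does not carry Stage III.2.
So the beneficiary prevails on this issue.
Per-issue: Issue I → beneficiary; Issue II → beneficiary; Issue III → beneficiary. The beneficiary must prevail on every issue; overall, the beneficiary prevails.

beneficiary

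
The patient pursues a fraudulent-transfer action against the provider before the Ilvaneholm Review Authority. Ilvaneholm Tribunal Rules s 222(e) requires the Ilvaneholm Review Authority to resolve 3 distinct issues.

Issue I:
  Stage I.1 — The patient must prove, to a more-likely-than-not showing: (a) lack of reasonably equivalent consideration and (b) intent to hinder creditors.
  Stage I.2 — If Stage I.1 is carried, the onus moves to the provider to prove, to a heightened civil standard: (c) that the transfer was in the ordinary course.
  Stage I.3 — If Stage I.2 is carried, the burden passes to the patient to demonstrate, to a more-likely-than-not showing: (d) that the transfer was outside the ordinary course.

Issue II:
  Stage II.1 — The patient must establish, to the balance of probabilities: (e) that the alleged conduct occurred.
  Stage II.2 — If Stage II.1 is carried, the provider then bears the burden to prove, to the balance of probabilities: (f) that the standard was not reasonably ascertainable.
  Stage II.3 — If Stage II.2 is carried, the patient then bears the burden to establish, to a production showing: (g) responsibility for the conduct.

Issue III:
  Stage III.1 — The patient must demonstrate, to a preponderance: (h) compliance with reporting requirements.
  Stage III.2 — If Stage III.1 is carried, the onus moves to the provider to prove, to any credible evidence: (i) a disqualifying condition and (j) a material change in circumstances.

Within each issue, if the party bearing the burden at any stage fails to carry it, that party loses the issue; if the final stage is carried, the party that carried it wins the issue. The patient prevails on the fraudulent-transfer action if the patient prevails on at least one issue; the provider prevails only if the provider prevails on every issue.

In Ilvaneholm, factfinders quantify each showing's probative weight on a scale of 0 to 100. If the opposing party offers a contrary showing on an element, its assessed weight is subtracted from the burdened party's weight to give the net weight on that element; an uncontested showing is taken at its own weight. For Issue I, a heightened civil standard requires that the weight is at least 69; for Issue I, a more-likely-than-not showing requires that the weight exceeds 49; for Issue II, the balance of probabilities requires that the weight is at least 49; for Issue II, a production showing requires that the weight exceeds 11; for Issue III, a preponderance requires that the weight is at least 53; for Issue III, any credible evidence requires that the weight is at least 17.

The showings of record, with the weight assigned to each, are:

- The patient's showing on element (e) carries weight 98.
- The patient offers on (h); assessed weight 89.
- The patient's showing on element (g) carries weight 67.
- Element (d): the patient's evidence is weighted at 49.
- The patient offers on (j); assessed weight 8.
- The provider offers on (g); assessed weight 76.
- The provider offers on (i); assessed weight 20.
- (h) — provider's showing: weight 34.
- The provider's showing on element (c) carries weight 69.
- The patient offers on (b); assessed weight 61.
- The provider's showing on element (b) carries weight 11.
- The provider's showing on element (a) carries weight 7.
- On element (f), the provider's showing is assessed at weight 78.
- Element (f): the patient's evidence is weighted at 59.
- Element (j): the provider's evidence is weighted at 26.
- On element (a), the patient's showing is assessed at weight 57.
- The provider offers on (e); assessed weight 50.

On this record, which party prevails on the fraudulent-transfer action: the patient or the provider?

provider

— Issue I —
At Stage I.1 the patient must meet a more-likely-than-not showing (weight exceeds 49): on (a) the weight is 57 less the opposing 7 gives net 50, which does exceed 49, so (a) meets the standard; on (b) the weight is 61 less the opposing 11 gives net 50, > 49, so (b) meets the standard.
  The patient carries Stage I.1; the provider now bears the burden.
At Stage I.2 the provider must meet a heightened civil standard (weight is at least 69): on (c) the weight is 69, which does reach 69, so (c) meets the standard.
  The provider carries Stage I.2; the patient now bears the burden.
At Stage I.3 the patient must meet a more-likely-than-not showing (weight exceeds 49): on (d) the weight is 49, which does not exceed 49, so (d) does not meet the standard.
  The patient does not carry Stage I.3.
So the provider prevails on this issue.
— Issue II —
Stage II.1 (patient, the balance of probabilities, weight is at least 49): (e) net 98−50=48 < 49 — fails.
  Stage II.1 not carried; the patient fails its burden.
The provider prevails on this issue.
— Issue III —
Stage III.1 (patient, a preponderance, weight is at least 53): (h) net 89−34=55 ≥ 53 — meets.
  Stage III.1 is satisfied; the onus moves to the provider.
Stage III.2 (provider, any credible evidence, weight is at least 17): (i) 20 ≥ 17 — meets; (j) net 26−8=18 ≥ 17 — meets.
  Stage III.2 carried; the final stage is satisfied.
Every stage carried; the provider prevails on this issue.
Per-issue: Issue I → provider; Issue II → provider; Issue III → provider. The patient must prevail on at least one issue; overall, the provider prevails.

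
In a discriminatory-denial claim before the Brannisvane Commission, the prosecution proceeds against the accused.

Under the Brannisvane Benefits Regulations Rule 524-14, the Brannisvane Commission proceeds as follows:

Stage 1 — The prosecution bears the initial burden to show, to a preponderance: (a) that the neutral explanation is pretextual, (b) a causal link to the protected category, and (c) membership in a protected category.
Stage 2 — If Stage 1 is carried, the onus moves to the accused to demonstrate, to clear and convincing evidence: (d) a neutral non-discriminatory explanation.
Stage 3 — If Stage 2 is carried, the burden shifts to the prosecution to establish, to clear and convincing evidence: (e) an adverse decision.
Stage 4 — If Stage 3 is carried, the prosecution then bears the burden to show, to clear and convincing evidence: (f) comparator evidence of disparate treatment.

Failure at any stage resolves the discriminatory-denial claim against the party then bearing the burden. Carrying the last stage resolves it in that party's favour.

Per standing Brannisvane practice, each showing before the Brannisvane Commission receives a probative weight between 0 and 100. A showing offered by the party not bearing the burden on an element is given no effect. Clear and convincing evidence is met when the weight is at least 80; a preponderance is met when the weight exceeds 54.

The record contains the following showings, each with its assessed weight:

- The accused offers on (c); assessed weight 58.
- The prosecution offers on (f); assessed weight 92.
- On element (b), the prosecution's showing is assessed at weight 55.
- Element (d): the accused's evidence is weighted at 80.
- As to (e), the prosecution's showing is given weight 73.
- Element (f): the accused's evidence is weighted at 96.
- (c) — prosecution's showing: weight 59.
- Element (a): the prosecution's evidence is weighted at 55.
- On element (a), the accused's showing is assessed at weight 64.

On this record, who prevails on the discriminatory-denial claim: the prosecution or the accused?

Stage 1 (prosecution, a preponderance, weight exceeds 54): (a) 55 (accused's 64 disregarded) > 54 — meets; (b) 55 > 54 — meets; (c) 59 (accused's 58 disregarded) > 54 — meets.
  Stage 1 is satisfied; the onus moves to the accused.
Stage 2 (accused, clear and convincing evidence, weight is at least 80): (d) 80 ≥ 80 — meets.
  Stage 2 carried; the burden shifts to the prosecution.
Stage 3 (prosecution, clear and convincing evidence, weight is at least 80): (e) 73 < 80 — fails.
  Stage 3 not carried; the prosecution fails its burden.
The accused prevails.

accused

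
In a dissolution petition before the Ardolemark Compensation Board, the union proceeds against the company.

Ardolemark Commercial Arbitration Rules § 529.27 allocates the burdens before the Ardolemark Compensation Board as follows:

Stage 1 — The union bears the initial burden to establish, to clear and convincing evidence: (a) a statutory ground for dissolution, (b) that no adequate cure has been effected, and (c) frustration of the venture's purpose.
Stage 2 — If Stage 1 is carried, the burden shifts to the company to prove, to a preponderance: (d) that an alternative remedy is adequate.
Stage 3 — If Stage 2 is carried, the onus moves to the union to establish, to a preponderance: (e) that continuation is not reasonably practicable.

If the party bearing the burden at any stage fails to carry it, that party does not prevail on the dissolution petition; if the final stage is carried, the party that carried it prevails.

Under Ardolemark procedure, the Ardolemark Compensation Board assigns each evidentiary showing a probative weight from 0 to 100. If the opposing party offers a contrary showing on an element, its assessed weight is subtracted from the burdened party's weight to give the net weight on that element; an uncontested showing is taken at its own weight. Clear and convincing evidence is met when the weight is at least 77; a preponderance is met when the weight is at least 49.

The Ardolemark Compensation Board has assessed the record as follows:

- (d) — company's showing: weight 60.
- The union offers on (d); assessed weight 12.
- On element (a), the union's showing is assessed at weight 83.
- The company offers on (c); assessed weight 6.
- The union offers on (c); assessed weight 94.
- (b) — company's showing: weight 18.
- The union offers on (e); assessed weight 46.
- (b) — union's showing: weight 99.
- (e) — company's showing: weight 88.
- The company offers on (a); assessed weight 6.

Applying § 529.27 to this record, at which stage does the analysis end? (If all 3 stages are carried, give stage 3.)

At Stage 1 the union must meet clear and convincing evidence (weight is at least 77): on (a) the weight is 83 less the opposing 6 gives net 77, which does reach 77, so (a) meets the standard; on (b) the weight is 99 less the opposing 18 gives net 81, ≥ 77, so (b) meets the standard; on (c) the weight is 94 less the opposing 6 gives net 88, ≥ 77, so (c) meets the standard.
  The union carries Stage 1; the company now bears the burden.
At Stage 2 the company must meet a preponderance (weight is at least 49): on (d) the weight is 60 less the opposing 12 gives net 48, < 49, so (d) does not meet the standard.
  Not every element is met, so the company fails to carry Stage 2.
The union prevails.

stage 2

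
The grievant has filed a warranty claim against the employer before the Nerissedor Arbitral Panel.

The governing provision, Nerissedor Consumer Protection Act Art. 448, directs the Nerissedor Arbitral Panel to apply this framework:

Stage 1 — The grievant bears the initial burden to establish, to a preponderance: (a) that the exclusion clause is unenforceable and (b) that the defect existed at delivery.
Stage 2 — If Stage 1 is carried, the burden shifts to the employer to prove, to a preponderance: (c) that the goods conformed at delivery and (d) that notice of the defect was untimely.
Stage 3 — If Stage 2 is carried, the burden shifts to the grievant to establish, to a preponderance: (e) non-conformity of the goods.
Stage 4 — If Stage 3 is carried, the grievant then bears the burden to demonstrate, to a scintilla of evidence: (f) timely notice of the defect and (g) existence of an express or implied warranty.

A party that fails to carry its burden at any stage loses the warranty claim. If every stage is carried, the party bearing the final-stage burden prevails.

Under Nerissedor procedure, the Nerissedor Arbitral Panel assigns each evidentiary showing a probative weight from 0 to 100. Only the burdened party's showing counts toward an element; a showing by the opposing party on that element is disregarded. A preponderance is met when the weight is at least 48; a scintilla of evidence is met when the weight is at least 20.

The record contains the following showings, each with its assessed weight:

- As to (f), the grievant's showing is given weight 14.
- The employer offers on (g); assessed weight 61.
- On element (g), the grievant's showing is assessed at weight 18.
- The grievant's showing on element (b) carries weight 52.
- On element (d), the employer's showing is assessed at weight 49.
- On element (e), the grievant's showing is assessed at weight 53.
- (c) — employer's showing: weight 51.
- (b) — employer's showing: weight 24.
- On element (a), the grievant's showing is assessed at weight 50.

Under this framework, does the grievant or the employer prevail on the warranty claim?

employer

At Stage 1 the grievant must meet a preponderance (weight is at least 48): on (a) the weight is 50, which does reach 48, so (a) meets the standard; on (b) the weight is 52 (the employer's 24 is given no effect), which does reach 48, so (b) meets the standard.
  Stage 1 is satisfied; the onus moves to the employer.
At Stage 2 the employer must meet a preponderance (weight is at least 48): on (c) the weight is 51, which does reach 48, so (c) meets the standard; on (d) the weight is 49, ≥ 48, so (d) meets the standard.
  All elements met. The burden passes to the grievant.
At Stage 3 the grievant must meet a preponderance (weight is at least 48): on (e) the weight is 53, which does reach 48, so (e) meets the standard.
  Stage 3 is satisfied; the grievant continues to bear the burden.
At Stage 4 the grievant must meet a scintilla of evidence (weight is at least 20): on (f) the weight is 14, < 20, so (f) does not meet the standard; on (g) the weight is 18 (the employer's 61 is given no effect), which does not reach 20, so (g) does not meet the standard.
  Stage 4 not carried; the grievant fails its burden.
The employer prevails.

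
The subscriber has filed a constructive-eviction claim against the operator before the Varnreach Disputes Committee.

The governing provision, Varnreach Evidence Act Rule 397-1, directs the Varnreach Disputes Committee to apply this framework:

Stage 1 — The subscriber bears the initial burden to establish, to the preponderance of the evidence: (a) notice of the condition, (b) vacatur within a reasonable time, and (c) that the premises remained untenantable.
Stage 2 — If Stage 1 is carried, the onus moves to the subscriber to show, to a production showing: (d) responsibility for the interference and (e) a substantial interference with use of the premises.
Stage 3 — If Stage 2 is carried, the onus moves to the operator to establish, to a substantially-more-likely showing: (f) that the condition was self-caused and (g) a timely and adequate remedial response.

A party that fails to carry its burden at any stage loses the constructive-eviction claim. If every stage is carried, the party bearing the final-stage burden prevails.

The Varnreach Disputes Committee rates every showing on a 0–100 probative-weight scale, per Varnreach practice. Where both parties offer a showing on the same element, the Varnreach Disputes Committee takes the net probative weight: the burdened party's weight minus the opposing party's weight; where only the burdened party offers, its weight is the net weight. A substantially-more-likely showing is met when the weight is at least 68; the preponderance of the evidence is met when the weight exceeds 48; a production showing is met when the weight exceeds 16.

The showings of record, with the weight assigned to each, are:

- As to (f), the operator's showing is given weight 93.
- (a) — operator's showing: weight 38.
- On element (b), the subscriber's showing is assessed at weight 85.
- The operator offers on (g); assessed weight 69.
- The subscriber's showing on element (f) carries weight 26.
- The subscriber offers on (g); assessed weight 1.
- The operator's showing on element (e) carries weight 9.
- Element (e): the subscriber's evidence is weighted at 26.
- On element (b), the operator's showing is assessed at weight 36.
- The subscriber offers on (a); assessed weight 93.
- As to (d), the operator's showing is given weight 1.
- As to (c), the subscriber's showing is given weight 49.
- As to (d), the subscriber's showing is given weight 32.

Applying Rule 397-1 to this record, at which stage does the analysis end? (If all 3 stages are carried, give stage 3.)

stage 3

At Stage 1 the subscriber must meet the preponderance of the evidence (weight exceeds 48): on (a) the weight is 93 less the opposing 38 gives net 55, which does exceed 48, so (a) meets the standard; on (b) the weight is 85 less the opposing 36 gives net 49, > 48, so (b) meets the standard; on (c) the weight is 49, which does exceed 48, so (c) meets the standard.
  All elements met. The subscriber retains the burden for Stage 2.
At Stage 2 the subscriber must meet a production showing (weight exceeds 16): on (d) the weight is 32 less the opposing 1 gives net 31, which does exceed 16, so (d) meets the standard; on (e) the weight is 26 less the opposing 9 gives net 17, > 16, so (e) meets the standard.
  Stage 2 is satisfied; the onus moves to the operator.
At Stage 3 the operator must meet a substantially-more-likely showing (weight is at least 68): on (f) the weight is 93 less the opposing 26 gives net 67, which does not reach 68, so (f) does not meet the standard; on (g) the weight is 69 less the opposing 1 gives net 68, which does reach 68, so (g) meets the standard.
  Not every element is met, so the operator fails to carry Stage 3.
The subscriber prevails.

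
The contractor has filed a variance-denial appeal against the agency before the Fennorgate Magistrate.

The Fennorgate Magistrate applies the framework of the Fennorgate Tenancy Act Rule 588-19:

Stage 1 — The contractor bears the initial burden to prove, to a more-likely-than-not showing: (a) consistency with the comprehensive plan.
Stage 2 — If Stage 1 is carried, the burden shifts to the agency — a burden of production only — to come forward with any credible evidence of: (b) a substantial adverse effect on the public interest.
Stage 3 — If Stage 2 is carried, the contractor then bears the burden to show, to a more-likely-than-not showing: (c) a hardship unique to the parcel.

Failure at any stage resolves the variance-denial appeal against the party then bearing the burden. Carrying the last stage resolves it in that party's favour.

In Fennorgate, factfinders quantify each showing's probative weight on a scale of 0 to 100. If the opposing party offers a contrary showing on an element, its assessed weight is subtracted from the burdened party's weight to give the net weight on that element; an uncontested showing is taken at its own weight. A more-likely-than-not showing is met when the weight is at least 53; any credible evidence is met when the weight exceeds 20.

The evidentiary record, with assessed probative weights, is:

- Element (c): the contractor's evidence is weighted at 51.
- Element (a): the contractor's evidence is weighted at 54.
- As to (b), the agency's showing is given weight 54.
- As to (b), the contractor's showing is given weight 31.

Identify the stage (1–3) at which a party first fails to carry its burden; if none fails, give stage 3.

stage 3

Stage 1 (contractor, a more-likely-than-not showing, weight is at least 53): (a) 54 ≥ 53 — meets.
  The contractor carries Stage 1; the agency now bears the burden.
Stage 2 (agency, any credible evidence, weight exceeds 20): (b) net 54−31=23 > 20 — meets.
  Stage 2 carried; the burden shifts to the contractor.
Stage 3 (contractor, a more-likely-than-not showing, weight is at least 53): (c) 51 < 53 — fails.
  The contractor does not carry Stage 3.
So the agency prevails.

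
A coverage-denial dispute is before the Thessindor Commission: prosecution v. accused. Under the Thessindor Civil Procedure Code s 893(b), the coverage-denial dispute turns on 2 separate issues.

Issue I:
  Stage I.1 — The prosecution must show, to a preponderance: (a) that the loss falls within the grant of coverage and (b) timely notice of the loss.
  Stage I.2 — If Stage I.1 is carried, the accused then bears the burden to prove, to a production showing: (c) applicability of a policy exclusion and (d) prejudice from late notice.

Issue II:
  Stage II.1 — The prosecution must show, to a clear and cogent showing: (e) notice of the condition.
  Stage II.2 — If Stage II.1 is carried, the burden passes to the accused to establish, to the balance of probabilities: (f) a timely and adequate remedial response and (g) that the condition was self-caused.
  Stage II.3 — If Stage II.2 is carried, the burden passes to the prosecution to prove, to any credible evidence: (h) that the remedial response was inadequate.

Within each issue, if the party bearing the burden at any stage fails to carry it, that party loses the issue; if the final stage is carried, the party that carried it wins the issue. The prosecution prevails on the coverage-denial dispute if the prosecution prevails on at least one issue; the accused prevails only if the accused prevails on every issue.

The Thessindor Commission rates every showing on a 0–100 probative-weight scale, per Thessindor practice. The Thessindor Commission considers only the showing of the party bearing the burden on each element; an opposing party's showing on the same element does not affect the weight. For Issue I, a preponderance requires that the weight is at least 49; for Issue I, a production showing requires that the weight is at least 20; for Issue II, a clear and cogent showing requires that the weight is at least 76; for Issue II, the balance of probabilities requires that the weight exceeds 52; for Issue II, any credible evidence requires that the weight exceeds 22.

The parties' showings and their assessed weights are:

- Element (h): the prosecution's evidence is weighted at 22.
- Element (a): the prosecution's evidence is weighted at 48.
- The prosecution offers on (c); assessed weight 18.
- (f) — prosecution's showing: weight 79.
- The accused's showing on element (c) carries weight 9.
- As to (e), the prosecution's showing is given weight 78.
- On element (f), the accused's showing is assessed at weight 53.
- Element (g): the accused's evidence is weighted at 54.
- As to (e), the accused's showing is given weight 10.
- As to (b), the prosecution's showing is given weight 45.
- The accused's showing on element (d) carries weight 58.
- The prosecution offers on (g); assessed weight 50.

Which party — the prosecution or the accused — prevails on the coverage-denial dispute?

accused

— Issue I —
Stage I.1 (prosecution, a preponderance, weight is at least 49): (a) 48 < 49 — fails; (b) 45 < 49 — fails.
  The prosecution does not carry Stage I.1.
The accused prevails on this issue.
— Issue II —
Stage II.1 — burden on prosecution; standard: a clear and cogent showing (weight is at least 76).
    (e): 78 (accused's 10 disregarded) ≥ 76 [met]
  All elements met. The burden passes to the accused.
Stage II.2 — burden on accused; standard: the balance of probabilities (weight exceeds 52).
    (f): 53 (prosecution's 79 disregarded) > 52 [met]
    (g): 54 (prosecution's 50 disregarded) > 52 [met]
  Stage II.2 is satisfied; the onus moves to the prosecution.
Stage II.3 — burden on prosecution; standard: any credible evidence (weight exceeds 22).
    (h): 22 ≤ 22 [not met]
  Stage II.3 not carried; the prosecution fails its burden.
The accused prevails on this issue.
Per-issue: Issue I → accused; Issue II → accused. The prosecution must prevail on at least one issue; overall, the accused prevails.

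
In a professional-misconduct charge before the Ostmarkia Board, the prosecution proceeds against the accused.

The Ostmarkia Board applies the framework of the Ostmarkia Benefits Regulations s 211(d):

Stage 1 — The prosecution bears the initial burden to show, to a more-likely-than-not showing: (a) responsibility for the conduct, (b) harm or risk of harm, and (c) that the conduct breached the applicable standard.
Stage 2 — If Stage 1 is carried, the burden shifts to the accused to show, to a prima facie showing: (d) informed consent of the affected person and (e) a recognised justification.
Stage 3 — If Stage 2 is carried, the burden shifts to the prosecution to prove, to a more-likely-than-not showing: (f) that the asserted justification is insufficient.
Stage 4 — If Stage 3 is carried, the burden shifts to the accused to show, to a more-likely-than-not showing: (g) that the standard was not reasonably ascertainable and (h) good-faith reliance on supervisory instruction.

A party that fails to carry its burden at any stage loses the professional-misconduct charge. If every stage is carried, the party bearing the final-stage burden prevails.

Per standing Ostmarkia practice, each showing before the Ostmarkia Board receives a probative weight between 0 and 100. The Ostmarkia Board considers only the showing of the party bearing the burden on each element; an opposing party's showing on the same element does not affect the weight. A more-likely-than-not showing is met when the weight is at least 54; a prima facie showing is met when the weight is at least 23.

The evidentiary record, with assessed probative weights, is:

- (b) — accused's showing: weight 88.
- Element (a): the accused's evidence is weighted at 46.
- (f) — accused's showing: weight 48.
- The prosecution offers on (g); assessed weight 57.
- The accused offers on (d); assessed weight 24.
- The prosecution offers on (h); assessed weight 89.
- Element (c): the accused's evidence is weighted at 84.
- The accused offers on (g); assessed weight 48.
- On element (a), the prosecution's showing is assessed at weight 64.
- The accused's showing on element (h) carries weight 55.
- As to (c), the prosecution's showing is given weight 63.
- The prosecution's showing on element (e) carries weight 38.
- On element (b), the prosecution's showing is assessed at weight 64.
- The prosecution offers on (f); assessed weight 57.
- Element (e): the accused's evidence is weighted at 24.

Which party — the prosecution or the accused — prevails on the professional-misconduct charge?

prosecution

Stage 1 — burden on prosecution; standard: a more-likely-than-not showing (weight is at least 54).
    (a): 64 (accused's 46 disregarded) ≥ 54 [met]
    (b): 64 (accused's 88 disregarded) ≥ 54 [met]
    (c): 63 (accused's 84 disregarded) ≥ 54 [met]
  Stage 1 is satisfied; the onus moves to the accused.
Stage 2 — burden on accused; standard: a prima facie showing (weight is at least 23).
    (d): 24 ≥ 23 [met]
    (e): 24 (prosecution's 38 disregarded) ≥ 23 [met]
  Stage 2 carried; the burden shifts to the prosecution.
Stage 3 — burden on prosecution; standard: a more-likely-than-not showing (weight is at least 54).
    (f): 57 (accused's 48 disregarded) ≥ 54 [met]
  The prosecution carries Stage 3; the accused now bears the burden.
Stage 4 — burden on accused; standard: a more-likely-than-not showing (weight is at least 54).
    (g): 48 (prosecution's 57 disregarded) < 54 [not met]
    (h): 55 (prosecution's 89 disregarded) ≥ 54 [met]
  The accused does not carry Stage 4.
So the prosecution prevails.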